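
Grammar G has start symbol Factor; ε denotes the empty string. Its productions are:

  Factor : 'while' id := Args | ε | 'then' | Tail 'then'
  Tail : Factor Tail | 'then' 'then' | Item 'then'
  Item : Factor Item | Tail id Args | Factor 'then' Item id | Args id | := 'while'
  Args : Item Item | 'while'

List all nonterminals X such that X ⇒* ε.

{ Factor }

Directly nullable (have an ε-production): Factor.
No other nonterminal has a production whose RHS symbols are all nullable.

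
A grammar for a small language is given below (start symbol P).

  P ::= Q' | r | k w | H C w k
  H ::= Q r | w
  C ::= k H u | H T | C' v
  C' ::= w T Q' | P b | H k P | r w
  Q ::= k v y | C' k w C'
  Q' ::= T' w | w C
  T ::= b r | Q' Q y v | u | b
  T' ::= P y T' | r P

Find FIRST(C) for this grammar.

{ k, r, w }

C ::= k H u contributes {k}.
From C ::= H T: add FIRST(H) = { k, r, w }.
From C ::= C' v: add FIRST(C') = { k, r, w }.
Union: FIRST(C) = { k, r, w }.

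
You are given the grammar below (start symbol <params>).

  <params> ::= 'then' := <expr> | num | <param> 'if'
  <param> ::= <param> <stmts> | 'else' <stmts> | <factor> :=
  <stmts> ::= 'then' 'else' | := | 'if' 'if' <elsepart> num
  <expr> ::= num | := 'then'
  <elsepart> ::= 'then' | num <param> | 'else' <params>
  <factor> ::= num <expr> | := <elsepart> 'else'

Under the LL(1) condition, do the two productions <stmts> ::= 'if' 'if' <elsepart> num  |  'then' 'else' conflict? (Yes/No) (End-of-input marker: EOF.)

FIRST('if' 'if' <elsepart> num) = { 'if' } and FIRST('then' 'else') = { 'then' }.
The FIRST sets are disjoint and neither alternative is nullable — no conflict.

No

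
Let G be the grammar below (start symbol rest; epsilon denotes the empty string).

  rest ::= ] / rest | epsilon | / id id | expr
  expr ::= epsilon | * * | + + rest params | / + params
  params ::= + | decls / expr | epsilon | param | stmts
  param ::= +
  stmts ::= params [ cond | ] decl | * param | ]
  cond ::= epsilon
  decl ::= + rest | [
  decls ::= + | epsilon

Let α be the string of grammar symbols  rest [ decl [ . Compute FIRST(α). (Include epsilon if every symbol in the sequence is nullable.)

Add FIRST(rest)\{epsilon} = { *, +, /, ] }; rest is nullable, continue.
[ is a terminal; add {[} and stop.

{ *, +, /, [, ] }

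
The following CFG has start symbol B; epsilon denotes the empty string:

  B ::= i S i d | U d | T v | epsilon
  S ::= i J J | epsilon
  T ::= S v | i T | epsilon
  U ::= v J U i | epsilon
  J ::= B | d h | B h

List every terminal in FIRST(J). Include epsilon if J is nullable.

From J ::= B: add FIRST(B) = { d, i, v, epsilon } (including epsilon since B is nullable).
J ::= d h contributes {d}.
From J ::= B h: B nullable, take FIRST(B) ∪ {h} = { d, h, i, v }.
Union: FIRST(J) = { d, h, i, v, epsilon }.

{ d, h, i, v, epsilon }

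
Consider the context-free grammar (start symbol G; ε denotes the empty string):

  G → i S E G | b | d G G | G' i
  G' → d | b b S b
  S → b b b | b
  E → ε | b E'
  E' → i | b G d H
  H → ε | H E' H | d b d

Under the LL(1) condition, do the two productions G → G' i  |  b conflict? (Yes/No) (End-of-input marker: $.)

Yes

FIRST(G' i) = { b, d } and FIRST(b) = { b }.
Both contain b, so the two alternatives are not disjoint — LL(1) conflict.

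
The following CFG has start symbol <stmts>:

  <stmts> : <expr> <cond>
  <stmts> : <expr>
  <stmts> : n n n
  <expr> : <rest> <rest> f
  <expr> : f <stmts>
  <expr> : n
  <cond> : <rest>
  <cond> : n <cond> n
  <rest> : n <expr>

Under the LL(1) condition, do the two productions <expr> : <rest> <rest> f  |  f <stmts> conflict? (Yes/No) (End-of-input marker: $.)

No

FIRST(<rest> <rest> f) = { n } and FIRST(f <stmts>) = { f }.
The FIRST sets are disjoint and neither alternative is nullable — no conflict.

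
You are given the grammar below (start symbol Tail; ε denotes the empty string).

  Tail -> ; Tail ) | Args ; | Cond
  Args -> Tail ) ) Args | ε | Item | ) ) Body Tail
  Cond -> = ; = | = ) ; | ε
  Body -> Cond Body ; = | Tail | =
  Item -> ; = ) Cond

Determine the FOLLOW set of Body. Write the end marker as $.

{ ), ;, = }

In Args -> ) ) Body Tail: add FIRST(Tail)\{ε} = { ), ;, = }.
  Since Tail is nullable, also add FOLLOW(Args) = { ; }.
In Body -> Cond Body ; =: add FIRST(; =) = { ; }.
Union: FOLLOW(Body) = { ), ;, = }.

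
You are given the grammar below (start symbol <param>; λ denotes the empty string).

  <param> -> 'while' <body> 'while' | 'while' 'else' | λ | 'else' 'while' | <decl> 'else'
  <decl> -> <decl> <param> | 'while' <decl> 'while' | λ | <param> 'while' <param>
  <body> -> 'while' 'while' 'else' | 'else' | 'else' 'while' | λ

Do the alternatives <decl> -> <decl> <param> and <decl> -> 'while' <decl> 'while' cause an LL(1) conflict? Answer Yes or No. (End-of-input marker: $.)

FIRST(<decl> <param>) = { 'else', 'while', λ } and FIRST('while' <decl> 'while') = { 'while' }.
Both contain 'while', so the two alternatives are not disjoint — LL(1) conflict.

Yes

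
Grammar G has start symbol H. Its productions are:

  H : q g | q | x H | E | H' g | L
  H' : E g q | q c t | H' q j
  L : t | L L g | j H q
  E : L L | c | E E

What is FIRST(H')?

From H' : E g q: add FIRST(E) = { c, j, t }.
H' : q c t contributes {q}.
From H' : H' q j: add FIRST(H') = { c, j, q, t }.
Union: FIRST(H') = { c, j, q, t }.

{ c, j, q, t }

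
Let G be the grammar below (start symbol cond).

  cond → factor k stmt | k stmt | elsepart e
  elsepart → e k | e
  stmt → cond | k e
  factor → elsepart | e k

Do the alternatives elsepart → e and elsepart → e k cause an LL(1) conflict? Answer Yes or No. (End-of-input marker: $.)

Yes

FIRST(e) = { e } and FIRST(e k) = { e }.
Both contain e, so the two alternatives are not disjoint — LL(1) conflict.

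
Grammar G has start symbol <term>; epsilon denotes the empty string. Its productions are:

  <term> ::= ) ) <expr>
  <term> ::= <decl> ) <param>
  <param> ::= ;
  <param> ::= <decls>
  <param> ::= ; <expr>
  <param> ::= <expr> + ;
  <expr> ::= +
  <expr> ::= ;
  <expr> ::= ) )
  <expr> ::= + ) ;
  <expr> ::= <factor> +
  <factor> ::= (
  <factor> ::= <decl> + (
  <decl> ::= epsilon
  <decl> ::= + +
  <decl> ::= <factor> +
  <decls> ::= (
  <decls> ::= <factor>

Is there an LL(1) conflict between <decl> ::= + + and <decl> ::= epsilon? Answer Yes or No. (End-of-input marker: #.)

Yes

FIRST(+ +) = { + } and FIRST(epsilon) = { epsilon }.
The second alternative is nullable and FOLLOW(<decl>) = { ), + } shares + with FIRST of the first — conflict.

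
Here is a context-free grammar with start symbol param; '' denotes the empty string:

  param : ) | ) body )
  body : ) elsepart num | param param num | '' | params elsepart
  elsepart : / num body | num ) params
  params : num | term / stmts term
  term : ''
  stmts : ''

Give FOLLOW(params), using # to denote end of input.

In body : params elsepart: add FIRST(elsepart) = { /, num }.
In elsepart : num ) params: params is at the end, add FOLLOW(elsepart) = { ), num }.
Union: FOLLOW(params) = { ), /, num }.

{ ), /, num }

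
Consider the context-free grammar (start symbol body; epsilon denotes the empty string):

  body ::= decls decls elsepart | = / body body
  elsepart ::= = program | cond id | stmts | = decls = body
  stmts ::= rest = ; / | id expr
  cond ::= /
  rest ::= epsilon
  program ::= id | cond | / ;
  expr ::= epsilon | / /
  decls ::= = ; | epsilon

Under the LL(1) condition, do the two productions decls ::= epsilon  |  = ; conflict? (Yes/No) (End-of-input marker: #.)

FIRST(epsilon) = { epsilon } and FIRST(= ;) = { = }.
The first alternative is nullable and FOLLOW(decls) = { /, =, id } shares = with FIRST of the second — conflict.

Yes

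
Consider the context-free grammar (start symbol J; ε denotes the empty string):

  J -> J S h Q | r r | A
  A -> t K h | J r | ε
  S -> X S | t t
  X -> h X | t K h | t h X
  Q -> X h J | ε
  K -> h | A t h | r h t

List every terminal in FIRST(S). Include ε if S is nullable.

From S -> X S: add FIRST(X) = { h, t }.
S -> t t contributes {t}.
Union: FIRST(S) = { h, t }.

{ h, t }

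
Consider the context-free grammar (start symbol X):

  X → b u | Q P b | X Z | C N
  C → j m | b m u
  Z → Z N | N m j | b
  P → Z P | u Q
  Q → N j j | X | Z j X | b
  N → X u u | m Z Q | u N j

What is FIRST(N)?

From N → X u u: add FIRST(X) = { b, j, m, u }.
N → m Z Q contributes {m}.
N → u N j contributes {u}.
Union: FIRST(N) = { b, j, m, u }.

{ b, j, m, u }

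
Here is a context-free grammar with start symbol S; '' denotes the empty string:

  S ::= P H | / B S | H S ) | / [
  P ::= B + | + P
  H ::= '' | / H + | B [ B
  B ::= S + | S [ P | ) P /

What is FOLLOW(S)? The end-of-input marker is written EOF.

{ EOF, ), +, [ }

S is the start symbol, so EOF ∈ FOLLOW(S).
In S ::= / B S: S is at the end, add FOLLOW(S) = { EOF, ), +, [ }.
In S ::= H S ): add FIRST()) = { ) }.
In B ::= S +: add FIRST(+) = { + }.
In B ::= S [ P: add FIRST([ P) = { [ }.
Union: FOLLOW(S) = { EOF, ), +, [ }.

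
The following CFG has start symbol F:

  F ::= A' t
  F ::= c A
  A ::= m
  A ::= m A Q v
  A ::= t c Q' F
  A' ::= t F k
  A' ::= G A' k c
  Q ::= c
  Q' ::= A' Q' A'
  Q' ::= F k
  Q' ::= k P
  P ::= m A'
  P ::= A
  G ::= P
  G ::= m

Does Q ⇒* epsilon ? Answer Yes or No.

No

No nonterminal in this grammar is nullable.
No production of Q has an RHS whose symbols are all nullable, so Q is not nullable.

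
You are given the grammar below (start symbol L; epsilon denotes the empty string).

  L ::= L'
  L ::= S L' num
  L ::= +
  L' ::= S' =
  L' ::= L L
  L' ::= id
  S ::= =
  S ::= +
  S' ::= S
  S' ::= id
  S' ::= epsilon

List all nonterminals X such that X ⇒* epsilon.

{ S' }

Directly nullable (have an epsilon-production): S'.
No other nonterminal has a production whose RHS symbols are all nullable.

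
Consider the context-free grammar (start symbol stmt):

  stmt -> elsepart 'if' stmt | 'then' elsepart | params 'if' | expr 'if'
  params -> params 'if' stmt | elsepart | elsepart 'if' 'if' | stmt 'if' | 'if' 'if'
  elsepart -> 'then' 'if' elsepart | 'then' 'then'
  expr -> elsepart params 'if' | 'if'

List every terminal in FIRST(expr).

{ 'if', 'then' }

From expr -> elsepart params 'if': add FIRST(elsepart) = { 'then' }.
expr -> 'if' contributes {'if'}.
Union: FIRST(expr) = { 'if', 'then' }.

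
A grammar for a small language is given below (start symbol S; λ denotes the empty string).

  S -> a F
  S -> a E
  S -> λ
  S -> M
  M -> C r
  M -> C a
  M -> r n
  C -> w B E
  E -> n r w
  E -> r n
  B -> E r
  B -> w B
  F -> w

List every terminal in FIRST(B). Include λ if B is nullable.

From B -> E r: add FIRST(E) = { n, r }.
B -> w B contributes {w}.
Union: FIRST(B) = { n, r, w }.

{ n, r, w }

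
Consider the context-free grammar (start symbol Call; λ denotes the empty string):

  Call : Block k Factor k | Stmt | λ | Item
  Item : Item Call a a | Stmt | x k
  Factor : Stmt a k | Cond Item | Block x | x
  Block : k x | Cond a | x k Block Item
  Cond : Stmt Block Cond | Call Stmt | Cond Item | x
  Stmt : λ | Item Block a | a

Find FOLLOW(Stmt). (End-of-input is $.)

{ $, a, k, x }

In Call : Stmt: Stmt is at the end, add FOLLOW(Call) = { $, a, k, x }.
In Item : Stmt: Stmt is at the end, add FOLLOW(Item) = { $, a, k, x }.
In Factor : Stmt a k: add FIRST(a k) = { a }.
In Cond : Stmt Block Cond: add FIRST(Block Cond) = { a, k, x }.
In Cond : Call Stmt: Stmt is at the end, add FOLLOW(Cond) = { a, k, x }.
Union: FOLLOW(Stmt) = { $, a, k, x }.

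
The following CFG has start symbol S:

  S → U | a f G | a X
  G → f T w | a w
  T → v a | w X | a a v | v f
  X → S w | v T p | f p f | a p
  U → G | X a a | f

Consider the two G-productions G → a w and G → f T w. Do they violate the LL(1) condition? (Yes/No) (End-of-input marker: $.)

FIRST(a w) = { a } and FIRST(f T w) = { f }.
The FIRST sets are disjoint and neither alternative is nullable — no conflict.

No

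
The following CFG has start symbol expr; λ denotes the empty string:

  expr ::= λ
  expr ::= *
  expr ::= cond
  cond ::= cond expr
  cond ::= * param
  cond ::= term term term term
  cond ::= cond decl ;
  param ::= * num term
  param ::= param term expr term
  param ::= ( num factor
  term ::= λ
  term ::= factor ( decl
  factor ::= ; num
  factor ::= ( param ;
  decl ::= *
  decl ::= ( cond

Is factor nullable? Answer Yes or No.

No

Nullable nonterminals: cond, expr, term.
No production of factor has an RHS whose symbols are all nullable, so factor is not nullable.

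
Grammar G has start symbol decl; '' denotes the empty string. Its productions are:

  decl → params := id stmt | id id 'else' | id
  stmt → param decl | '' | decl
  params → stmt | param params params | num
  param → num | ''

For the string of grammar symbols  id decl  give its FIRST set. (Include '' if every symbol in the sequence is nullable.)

id is a terminal; add {id} and stop.

{ id }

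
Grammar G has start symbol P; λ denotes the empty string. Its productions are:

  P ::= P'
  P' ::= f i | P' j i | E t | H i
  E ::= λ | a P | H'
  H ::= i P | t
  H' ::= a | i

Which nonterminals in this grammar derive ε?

{ E }

Directly nullable (have an λ-production): E.
No other nonterminal has a production whose RHS symbols are all nullable.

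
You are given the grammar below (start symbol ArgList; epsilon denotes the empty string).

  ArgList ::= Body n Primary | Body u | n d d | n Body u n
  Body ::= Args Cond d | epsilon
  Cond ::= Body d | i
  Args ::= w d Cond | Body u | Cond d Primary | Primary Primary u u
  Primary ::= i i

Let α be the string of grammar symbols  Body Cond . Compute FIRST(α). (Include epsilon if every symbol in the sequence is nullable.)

{ d, i, u, w }

Add FIRST(Body)\{epsilon} = { d, i, u, w }; Body is nullable, continue.
Add FIRST(Cond) = { d, i, u, w }; Cond is not nullable, stop.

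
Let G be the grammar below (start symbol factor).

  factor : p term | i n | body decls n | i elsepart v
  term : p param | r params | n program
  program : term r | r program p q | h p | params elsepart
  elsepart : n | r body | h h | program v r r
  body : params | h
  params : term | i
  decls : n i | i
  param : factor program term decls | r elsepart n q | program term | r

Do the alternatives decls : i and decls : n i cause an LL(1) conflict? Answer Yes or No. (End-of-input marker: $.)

FIRST(i) = { i } and FIRST(n i) = { n }.
The FIRST sets are disjoint and neither alternative is nullable — no conflict.

No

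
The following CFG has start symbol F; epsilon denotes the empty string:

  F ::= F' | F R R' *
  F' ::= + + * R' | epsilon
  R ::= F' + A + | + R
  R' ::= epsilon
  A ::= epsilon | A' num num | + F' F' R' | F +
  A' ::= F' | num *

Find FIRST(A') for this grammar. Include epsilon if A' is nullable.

From A' ::= F': add FIRST(F') = { +, epsilon } (including epsilon since F' is nullable).
A' ::= num * contributes {num}.
Union: FIRST(A') = { +, num, epsilon }.

{ +, num, epsilon }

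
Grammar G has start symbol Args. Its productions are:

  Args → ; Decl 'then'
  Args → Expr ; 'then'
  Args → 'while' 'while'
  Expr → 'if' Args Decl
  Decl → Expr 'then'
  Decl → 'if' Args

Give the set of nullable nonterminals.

{ } (none)

No nonterminal has an empty production or an RHS whose symbols are all nullable.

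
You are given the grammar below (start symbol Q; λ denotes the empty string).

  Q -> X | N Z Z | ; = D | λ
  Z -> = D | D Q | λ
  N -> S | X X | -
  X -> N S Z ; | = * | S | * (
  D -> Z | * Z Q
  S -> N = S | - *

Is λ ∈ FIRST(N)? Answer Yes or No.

Nullable nonterminals: D, Q, Z.
No production of N has an RHS whose symbols are all nullable, so N is not nullable.

No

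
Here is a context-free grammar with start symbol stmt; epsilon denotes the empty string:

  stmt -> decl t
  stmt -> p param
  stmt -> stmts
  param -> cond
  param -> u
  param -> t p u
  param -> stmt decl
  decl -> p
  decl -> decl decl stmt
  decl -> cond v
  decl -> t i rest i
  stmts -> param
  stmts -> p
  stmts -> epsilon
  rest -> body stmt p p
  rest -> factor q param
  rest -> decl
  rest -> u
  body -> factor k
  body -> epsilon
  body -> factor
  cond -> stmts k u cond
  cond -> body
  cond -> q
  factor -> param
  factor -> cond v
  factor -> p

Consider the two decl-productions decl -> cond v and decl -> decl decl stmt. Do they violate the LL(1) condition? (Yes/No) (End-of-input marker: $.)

Yes

FIRST(cond v) = { k, p, q, t, u, v } and FIRST(decl decl stmt) = { k, p, q, t, u, v }.
Both contain k, so the two alternatives are not disjoint — LL(1) conflict.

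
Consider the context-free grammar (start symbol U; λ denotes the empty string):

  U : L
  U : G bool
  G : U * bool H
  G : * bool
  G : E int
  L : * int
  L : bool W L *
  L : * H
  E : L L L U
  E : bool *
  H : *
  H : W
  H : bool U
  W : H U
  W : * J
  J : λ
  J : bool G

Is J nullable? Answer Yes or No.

Yes

J has an λ-production, so J ⇒ λ.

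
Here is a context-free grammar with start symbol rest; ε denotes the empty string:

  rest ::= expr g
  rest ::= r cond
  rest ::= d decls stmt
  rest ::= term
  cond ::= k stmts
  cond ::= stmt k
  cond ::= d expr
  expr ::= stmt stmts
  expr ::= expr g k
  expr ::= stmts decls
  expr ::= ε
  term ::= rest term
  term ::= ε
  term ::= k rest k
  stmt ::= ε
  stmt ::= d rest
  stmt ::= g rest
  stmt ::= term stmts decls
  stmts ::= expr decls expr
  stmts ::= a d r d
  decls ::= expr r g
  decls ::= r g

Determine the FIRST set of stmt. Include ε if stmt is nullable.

stmt ::= ε contributes ε.
stmt ::= d rest contributes {d}.
stmt ::= g rest contributes {g}.
From stmt ::= term stmts decls: term nullable, take FIRST(term) ∪ FIRST(stmts) = { a, d, g, k, r }.
Union: FIRST(stmt) = { a, d, g, k, r, ε }.

{ a, d, g, k, r, ε }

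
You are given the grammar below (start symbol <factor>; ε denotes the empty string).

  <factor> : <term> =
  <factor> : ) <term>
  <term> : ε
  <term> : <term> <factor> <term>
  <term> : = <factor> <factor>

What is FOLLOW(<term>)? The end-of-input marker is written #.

{ #, ), = }

In <factor> : <term> =: add FIRST(=) = { = }.
In <factor> : ) <term>: <term> is at the end, add FOLLOW(<factor>) = { #, ), = }.
In <term> : <term> <factor> <term>: add FIRST(<factor> <term>) = { ), = }.
In <term> : <term> <factor> <term>: <term> is at the end, add FOLLOW(<term>) = { #, ), = }.
Union: FOLLOW(<term>) = { #, ), = }.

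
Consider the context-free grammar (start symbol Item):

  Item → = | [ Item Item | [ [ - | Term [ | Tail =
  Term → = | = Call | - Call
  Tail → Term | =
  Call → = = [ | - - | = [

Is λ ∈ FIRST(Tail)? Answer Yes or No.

No

No nonterminal in this grammar is nullable.
No production of Tail has an RHS whose symbols are all nullable, so Tail is not nullable.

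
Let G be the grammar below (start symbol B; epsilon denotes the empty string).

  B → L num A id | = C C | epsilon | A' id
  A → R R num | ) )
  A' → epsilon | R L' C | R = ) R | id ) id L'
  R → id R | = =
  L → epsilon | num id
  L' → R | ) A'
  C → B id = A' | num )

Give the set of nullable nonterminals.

Directly nullable (have an epsilon-production): B, A', L.
No other nonterminal has a production whose RHS symbols are all nullable.

{ A', B, L }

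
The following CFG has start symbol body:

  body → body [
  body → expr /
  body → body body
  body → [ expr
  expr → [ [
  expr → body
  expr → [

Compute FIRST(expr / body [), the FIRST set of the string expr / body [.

Add FIRST(expr) = { [ }; expr is not nullable, stop.

{ [ }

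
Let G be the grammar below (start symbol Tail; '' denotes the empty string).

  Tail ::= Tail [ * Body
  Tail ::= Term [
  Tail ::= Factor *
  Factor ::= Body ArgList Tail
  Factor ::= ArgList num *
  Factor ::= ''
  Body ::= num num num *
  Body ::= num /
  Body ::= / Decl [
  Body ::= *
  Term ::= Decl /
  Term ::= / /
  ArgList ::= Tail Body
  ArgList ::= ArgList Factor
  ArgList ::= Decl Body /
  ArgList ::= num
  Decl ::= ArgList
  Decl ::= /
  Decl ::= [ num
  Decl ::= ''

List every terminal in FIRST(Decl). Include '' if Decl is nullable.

{ *, /, [, num, '' }

From Decl ::= ArgList: add FIRST(ArgList) = { *, /, [, num }.
Decl ::= / contributes {/}.
Decl ::= [ num contributes {[}.
Decl ::= '' contributes ''.
Union: FIRST(Decl) = { *, /, [, num, '' }.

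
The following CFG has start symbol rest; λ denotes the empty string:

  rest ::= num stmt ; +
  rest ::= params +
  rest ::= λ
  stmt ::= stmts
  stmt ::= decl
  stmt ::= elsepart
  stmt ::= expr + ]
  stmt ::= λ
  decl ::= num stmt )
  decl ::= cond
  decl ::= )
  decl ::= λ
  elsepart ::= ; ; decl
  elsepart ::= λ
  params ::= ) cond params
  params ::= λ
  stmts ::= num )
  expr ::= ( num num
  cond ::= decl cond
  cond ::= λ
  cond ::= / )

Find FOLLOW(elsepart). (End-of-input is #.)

In stmt ::= elsepart: elsepart is at the end, add FOLLOW(stmt) = { ), ; }.
Union: FOLLOW(elsepart) = { ), ; }.

{ ), ; }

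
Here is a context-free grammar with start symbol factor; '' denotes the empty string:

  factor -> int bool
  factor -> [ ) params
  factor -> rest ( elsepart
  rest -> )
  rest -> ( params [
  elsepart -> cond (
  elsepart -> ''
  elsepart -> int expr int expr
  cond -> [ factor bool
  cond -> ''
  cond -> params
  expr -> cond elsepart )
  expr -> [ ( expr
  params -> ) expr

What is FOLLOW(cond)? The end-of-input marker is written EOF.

{ (, ), [, int }

In elsepart -> cond (: add FIRST(() = { ( }.
In expr -> cond elsepart ): add FIRST(elsepart )) = { (, ), [, int }.
Union: FOLLOW(cond) = { (, ), [, int }.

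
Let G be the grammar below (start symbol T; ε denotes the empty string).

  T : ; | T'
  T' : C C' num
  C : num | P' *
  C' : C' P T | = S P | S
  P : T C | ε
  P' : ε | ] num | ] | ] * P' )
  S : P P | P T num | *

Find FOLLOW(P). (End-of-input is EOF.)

{ *, ;, ], num }

In C' : C' P T: add FIRST(T) = { *, ;, ], num }.
In C' : = S P: P is at the end, add FOLLOW(C') = { *, ;, ], num }.
In S : P P: add FIRST(P)\{ε} = { *, ;, ], num }.
  Since P is nullable, also add FOLLOW(S) = { *, ;, ], num }.
In S : P P: P is at the end, add FOLLOW(S) = { *, ;, ], num }.
In S : P T num: add FIRST(T num) = { *, ;, ], num }.
Union: FOLLOW(P) = { *, ;, ], num }.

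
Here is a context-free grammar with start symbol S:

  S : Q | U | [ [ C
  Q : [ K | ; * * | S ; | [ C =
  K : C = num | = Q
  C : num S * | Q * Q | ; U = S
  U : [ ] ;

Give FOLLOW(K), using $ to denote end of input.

In Q : [ K: K is at the end, add FOLLOW(Q) = { $, *, ;, = }.
Union: FOLLOW(K) = { $, *, ;, = }.

{ $, *, ;, = }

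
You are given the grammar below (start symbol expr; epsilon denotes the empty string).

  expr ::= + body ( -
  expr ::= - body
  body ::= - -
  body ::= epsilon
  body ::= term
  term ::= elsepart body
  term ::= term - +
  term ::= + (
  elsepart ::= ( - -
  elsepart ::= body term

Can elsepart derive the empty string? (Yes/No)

No

Nullable nonterminals: body.
No production of elsepart has an RHS whose symbols are all nullable, so elsepart is not nullable.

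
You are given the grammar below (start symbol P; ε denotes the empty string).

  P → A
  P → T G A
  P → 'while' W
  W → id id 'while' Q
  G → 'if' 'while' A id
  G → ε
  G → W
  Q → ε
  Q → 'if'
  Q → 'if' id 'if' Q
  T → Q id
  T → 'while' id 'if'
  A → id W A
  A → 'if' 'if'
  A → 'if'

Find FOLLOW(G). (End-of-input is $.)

In P → T G A: add FIRST(A) = { 'if', id }.
Union: FOLLOW(G) = { 'if', id }.

{ 'if', id }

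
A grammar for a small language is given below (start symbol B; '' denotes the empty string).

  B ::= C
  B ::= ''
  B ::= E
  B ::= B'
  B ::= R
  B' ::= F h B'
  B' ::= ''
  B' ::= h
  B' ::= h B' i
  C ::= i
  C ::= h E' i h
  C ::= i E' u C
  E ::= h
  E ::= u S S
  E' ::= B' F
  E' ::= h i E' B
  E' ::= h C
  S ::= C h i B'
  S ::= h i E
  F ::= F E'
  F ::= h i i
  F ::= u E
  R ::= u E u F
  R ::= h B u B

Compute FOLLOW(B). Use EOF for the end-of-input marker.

B is the start symbol, so EOF ∈ FOLLOW(B).
In E' ::= h i E' B: B is at the end, add FOLLOW(E') = { EOF, h, i, u }.
In R ::= h B u B: add FIRST(u B) = { u }.
In R ::= h B u B: B is at the end, add FOLLOW(R) = { EOF, h, i, u }.
Union: FOLLOW(B) = { EOF, h, i, u }.

{ EOF, h, i, u }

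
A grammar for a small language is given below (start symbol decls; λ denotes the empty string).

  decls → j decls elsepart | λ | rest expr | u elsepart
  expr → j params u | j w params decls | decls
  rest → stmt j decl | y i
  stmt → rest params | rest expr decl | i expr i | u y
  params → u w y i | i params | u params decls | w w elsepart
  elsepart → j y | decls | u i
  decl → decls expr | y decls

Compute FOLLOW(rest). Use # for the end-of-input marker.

In decls → rest expr: add FIRST(expr)\{λ} = { i, j, u, y }.
  Since expr is nullable, also add FOLLOW(decls) = { #, i, j, u, w, y }.
In stmt → rest params: add FIRST(params) = { i, u, w }.
In stmt → rest expr decl: add FIRST(expr decl)\{λ} = { i, j, u, y }.
  Since expr decl is nullable, also add FOLLOW(stmt) = { j }.
Union: FOLLOW(rest) = { #, i, j, u, w, y }.

{ #, i, j, u, w, y }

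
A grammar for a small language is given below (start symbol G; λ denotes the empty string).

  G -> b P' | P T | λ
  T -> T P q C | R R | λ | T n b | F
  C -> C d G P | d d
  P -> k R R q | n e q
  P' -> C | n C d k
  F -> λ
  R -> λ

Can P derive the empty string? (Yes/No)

No

Nullable nonterminals: F, G, R, T.
No production of P has an RHS whose symbols are all nullable, so P is not nullable.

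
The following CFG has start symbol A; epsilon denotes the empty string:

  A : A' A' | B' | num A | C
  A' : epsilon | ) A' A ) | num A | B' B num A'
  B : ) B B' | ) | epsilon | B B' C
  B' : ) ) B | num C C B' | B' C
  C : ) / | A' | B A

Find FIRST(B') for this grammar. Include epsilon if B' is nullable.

{ ), num }

B' : ) ) B contributes {)}.
B' : num C C B' contributes {num}.
From B' : B' C: add FIRST(B') = { ), num }.
Union: FIRST(B') = { ), num }.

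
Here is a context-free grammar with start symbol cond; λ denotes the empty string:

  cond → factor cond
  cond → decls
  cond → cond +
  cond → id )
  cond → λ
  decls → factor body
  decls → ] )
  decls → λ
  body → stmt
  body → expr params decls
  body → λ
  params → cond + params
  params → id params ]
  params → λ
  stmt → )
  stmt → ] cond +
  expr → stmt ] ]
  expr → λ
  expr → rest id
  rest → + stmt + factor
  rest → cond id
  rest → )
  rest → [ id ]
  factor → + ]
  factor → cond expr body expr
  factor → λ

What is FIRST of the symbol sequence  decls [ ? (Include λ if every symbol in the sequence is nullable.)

{ ), +, [, ], id }

Add FIRST(decls)\{λ} = { ), +, [, ], id }; decls is nullable, continue.
[ is a terminal; add {[} and stop.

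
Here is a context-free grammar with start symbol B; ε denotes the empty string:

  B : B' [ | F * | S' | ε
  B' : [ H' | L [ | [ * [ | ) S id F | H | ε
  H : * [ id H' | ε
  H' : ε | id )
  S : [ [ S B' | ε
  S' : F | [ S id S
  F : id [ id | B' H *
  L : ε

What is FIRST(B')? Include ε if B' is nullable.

B' : [ H' contributes {[}.
From B' : L [: L nullable, take FIRST(L) ∪ {[} = { [ }.
B' : [ * [ contributes {[}.
B' : ) S id F contributes {)}.
From B' : H: add FIRST(H) = { *, ε } (including ε since H is nullable).
B' : ε contributes ε.
Union: FIRST(B') = { ), *, [, ε }.

{ ), *, [, ε }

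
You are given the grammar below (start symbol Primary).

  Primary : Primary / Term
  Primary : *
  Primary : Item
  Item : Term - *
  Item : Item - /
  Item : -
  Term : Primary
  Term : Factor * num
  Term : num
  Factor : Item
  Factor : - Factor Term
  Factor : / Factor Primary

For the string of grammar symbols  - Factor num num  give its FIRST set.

{ - }

- is a terminal; add {-} and stop.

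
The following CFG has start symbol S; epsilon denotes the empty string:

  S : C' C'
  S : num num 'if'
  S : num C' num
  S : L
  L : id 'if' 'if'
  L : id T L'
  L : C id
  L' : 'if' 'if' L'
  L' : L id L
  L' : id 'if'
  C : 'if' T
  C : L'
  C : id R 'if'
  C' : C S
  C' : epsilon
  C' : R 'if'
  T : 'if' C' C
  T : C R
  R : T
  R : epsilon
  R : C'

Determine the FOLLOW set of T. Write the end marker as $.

{ $, 'if', id, num }

In L : id T L': add FIRST(L') = { 'if', id }.
In C : 'if' T: T is at the end, add FOLLOW(C) = { $, 'if', id, num }.
In R : T: T is at the end, add FOLLOW(R) = { $, 'if', id, num }.
Union: FOLLOW(T) = { $, 'if', id, num }.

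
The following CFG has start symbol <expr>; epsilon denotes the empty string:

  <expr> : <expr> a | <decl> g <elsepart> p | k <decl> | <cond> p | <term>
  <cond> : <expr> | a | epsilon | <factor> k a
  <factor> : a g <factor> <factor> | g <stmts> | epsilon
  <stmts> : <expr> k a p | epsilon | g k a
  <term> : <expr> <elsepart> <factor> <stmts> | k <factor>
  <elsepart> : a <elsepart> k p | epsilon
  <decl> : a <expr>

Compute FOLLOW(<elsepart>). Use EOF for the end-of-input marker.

In <expr> : <decl> g <elsepart> p: add FIRST(p) = { p }.
In <term> : <expr> <elsepart> <factor> <stmts>: add FIRST(<factor> <stmts>)\{epsilon} = { a, g, k, p }.
  Since <factor> <stmts> is nullable, also add FOLLOW(<term>) = { EOF, a, g, k, p }.
In <elsepart> : a <elsepart> k p: add FIRST(k p) = { k }.
Union: FOLLOW(<elsepart>) = { EOF, a, g, k, p }.

{ EOF, a, g, k, p }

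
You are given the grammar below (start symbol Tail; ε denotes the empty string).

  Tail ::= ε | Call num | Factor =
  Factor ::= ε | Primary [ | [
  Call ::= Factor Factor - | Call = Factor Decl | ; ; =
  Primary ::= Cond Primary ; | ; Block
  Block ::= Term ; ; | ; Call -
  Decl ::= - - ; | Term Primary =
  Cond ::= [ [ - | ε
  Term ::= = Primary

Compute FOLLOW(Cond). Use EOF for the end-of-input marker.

{ ;, [ }

In Primary ::= Cond Primary ;: add FIRST(Primary ;) = { ;, [ }.
Union: FOLLOW(Cond) = { ;, [ }.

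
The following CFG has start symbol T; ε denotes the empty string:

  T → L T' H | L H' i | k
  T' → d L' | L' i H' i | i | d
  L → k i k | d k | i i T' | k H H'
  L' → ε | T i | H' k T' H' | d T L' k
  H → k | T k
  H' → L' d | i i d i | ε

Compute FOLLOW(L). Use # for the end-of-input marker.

In T → L T' H: add FIRST(T' H) = { d, i, k }.
In T → L H' i: add FIRST(H' i) = { d, i, k }.
Union: FOLLOW(L) = { d, i, k }.

{ d, i, k }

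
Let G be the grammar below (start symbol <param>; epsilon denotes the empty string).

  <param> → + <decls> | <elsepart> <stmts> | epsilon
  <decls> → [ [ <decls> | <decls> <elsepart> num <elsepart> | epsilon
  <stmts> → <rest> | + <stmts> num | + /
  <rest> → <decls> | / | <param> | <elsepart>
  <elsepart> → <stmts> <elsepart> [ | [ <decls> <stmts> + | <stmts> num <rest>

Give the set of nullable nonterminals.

Directly nullable (have an epsilon-production): <param>, <decls>.
<rest> → <decls> with every symbol nullable, so <rest> is nullable.
<stmts> → <rest> with every symbol nullable, so <stmts> is nullable.
No other nonterminal has a production whose RHS symbols are all nullable.

{ <decls>, <param>, <rest>, <stmts> }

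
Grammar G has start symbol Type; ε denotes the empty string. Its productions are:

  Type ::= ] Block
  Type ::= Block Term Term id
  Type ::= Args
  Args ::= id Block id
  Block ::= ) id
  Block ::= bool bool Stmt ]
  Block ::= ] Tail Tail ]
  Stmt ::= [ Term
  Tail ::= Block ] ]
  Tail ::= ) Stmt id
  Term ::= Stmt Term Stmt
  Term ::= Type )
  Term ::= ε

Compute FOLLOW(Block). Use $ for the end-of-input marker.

{ $, ), [, ], bool, id }

In Type ::= ] Block: Block is at the end, add FOLLOW(Type) = { $, ) }.
In Type ::= Block Term Term id: add FIRST(Term Term id) = { ), [, ], bool, id }.
In Args ::= id Block id: add FIRST(id) = { id }.
In Tail ::= Block ] ]: add FIRST(] ]) = { ] }.
Union: FOLLOW(Block) = { $, ), [, ], bool, id }.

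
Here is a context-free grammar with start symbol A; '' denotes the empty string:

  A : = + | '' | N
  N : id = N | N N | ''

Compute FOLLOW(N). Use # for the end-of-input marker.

{ #, id }

In A : N: N is at the end, add FOLLOW(A) = { # }.
In N : id = N: N is at the end, add FOLLOW(N) = { #, id }.
In N : N N: add FIRST(N)\{''} = { id }.
  Since N is nullable, also add FOLLOW(N) = { #, id }.
In N : N N: N is at the end, add FOLLOW(N) = { #, id }.
Union: FOLLOW(N) = { #, id }.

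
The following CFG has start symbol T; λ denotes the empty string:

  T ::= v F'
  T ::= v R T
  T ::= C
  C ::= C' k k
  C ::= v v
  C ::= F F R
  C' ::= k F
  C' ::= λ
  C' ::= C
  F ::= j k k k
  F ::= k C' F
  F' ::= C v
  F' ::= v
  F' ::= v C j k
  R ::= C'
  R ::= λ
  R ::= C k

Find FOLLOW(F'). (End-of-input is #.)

In T ::= v F': F' is at the end, add FOLLOW(T) = { # }.
Union: FOLLOW(F') = { # }.

{ # }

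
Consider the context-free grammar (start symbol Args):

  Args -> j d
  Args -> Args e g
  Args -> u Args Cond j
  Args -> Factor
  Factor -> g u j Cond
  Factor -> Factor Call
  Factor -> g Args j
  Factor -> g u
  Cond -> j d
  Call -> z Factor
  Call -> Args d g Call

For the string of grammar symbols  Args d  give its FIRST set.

{ g, j, u }

Add FIRST(Args) = { g, j, u }; Args is not nullable, stop.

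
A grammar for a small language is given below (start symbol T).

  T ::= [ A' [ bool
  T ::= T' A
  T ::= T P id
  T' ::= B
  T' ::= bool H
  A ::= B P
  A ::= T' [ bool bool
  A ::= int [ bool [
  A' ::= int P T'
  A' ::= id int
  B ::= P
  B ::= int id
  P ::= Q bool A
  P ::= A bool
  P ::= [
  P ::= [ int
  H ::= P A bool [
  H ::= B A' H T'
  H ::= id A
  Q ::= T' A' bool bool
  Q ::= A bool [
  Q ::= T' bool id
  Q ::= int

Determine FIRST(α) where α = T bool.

{ [, bool, int }

Add FIRST(T) = { [, bool, int }; T is not nullable, stop.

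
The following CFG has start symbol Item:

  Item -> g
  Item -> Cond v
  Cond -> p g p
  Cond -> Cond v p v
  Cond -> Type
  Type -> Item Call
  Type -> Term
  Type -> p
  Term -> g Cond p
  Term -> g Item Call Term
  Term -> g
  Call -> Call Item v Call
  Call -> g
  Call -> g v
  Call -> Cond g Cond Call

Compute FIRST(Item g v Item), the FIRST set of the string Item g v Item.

{ g, p }

Add FIRST(Item) = { g, p }; Item is not nullable, stop.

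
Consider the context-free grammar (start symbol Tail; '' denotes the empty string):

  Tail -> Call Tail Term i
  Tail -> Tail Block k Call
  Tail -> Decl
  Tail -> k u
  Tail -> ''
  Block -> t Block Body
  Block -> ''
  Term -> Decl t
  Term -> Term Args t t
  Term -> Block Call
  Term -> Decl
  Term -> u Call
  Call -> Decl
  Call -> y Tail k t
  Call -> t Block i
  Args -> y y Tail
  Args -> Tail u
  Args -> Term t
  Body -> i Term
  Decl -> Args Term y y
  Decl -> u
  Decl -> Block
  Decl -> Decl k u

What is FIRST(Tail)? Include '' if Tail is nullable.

From Tail -> Call Tail Term i: Call, Tail, Term nullable, take FIRST(Call) ∪ FIRST(Tail) ∪ FIRST(Term) ∪ {i} = { i, k, t, u, y }.
From Tail -> Tail Block k Call: Tail, Block nullable, take FIRST(Tail) ∪ FIRST(Block) ∪ {k} = { i, k, t, u, y }.
From Tail -> Decl: add FIRST(Decl) = { i, k, t, u, y, '' } (including '' since Decl is nullable).
Tail -> k u contributes {k}.
Tail -> '' contributes ''.
Union: FIRST(Tail) = { i, k, t, u, y, '' }.

{ i, k, t, u, y, '' }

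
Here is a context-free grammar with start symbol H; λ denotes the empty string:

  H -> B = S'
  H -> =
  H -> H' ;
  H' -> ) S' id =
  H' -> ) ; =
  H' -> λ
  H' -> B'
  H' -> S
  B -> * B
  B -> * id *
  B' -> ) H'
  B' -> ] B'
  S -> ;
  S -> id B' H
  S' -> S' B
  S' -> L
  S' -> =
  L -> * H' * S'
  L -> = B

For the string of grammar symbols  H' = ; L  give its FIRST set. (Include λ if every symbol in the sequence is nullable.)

Add FIRST(H')\{λ} = { ), ;, ], id }; H' is nullable, continue.
= is a terminal; add {=} and stop.

{ ), ;, =, ], id }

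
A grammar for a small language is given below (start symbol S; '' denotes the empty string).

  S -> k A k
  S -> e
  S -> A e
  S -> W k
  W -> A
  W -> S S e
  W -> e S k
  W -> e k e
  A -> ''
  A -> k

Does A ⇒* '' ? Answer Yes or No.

A has an ''-production, so A ⇒ ''.

Yes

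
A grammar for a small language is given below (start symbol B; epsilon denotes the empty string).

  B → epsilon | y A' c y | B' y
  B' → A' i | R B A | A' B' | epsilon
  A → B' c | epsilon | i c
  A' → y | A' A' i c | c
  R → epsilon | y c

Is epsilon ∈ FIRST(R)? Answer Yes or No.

Yes

R has an epsilon-production, so R ⇒ epsilon.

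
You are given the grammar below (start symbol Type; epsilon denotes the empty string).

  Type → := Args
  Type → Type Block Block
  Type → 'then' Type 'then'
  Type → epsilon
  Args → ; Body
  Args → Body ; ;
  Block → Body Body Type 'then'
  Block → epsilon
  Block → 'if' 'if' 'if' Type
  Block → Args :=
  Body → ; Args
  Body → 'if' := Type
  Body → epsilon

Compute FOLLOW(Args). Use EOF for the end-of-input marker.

{ EOF, 'if', 'then', :=, ; }

In Type → := Args: Args is at the end, add FOLLOW(Type) = { EOF, 'if', 'then', :=, ; }.
In Block → Args :=: add FIRST(:=) = { := }.
In Body → ; Args: Args is at the end, add FOLLOW(Body) = { EOF, 'if', 'then', :=, ; }.
Union: FOLLOW(Args) = { EOF, 'if', 'then', :=, ; }.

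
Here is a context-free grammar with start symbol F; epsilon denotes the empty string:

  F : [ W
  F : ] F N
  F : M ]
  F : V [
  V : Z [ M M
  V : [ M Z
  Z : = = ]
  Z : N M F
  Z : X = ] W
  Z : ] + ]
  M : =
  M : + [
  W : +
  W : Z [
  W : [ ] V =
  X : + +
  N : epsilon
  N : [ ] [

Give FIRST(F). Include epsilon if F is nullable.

F : [ W contributes {[}.
F : ] F N contributes {]}.
From F : M ]: add FIRST(M) = { +, = }.
From F : V [: add FIRST(V) = { +, =, [, ] }.
Union: FIRST(F) = { +, =, [, ] }.

{ +, =, [, ] }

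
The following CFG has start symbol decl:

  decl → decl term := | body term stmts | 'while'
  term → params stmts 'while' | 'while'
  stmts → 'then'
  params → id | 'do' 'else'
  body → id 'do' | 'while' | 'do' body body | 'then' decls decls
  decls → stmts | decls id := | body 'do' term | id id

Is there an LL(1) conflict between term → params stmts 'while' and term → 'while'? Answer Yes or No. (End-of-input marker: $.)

FIRST(params stmts 'while') = { 'do', id } and FIRST('while') = { 'while' }.
The FIRST sets are disjoint and neither alternative is nullable — no conflict.

No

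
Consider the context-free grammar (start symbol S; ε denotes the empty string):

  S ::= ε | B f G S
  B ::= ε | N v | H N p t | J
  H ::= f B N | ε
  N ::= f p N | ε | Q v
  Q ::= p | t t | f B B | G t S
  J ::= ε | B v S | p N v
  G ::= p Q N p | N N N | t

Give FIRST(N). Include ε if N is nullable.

{ f, p, t, ε }

N ::= f p N contributes {f}.
N ::= ε contributes ε.
From N ::= Q v: add FIRST(Q) = { f, p, t }.
Union: FIRST(N) = { f, p, t, ε }.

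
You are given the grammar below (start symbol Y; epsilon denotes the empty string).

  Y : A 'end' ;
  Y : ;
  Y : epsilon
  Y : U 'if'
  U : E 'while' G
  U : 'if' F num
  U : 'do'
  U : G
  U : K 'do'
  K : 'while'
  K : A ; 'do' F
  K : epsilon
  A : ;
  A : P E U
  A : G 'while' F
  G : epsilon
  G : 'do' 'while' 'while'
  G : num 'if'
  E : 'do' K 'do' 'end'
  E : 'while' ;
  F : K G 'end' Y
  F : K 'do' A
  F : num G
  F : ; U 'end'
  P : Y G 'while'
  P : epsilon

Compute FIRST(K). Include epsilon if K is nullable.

{ 'do', 'if', 'while', ;, num, epsilon }

K : 'while' contributes {'while'}.
From K : A ; 'do' F: add FIRST(A) = { 'do', 'if', 'while', ;, num }.
K : epsilon contributes epsilon.
Union: FIRST(K) = { 'do', 'if', 'while', ;, num, epsilon }.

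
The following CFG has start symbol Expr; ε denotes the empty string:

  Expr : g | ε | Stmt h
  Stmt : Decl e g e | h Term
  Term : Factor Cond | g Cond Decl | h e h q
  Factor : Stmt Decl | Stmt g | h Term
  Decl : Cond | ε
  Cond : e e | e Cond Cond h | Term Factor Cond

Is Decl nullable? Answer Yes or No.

Yes

Decl has an ε-production, so Decl ⇒ ε.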